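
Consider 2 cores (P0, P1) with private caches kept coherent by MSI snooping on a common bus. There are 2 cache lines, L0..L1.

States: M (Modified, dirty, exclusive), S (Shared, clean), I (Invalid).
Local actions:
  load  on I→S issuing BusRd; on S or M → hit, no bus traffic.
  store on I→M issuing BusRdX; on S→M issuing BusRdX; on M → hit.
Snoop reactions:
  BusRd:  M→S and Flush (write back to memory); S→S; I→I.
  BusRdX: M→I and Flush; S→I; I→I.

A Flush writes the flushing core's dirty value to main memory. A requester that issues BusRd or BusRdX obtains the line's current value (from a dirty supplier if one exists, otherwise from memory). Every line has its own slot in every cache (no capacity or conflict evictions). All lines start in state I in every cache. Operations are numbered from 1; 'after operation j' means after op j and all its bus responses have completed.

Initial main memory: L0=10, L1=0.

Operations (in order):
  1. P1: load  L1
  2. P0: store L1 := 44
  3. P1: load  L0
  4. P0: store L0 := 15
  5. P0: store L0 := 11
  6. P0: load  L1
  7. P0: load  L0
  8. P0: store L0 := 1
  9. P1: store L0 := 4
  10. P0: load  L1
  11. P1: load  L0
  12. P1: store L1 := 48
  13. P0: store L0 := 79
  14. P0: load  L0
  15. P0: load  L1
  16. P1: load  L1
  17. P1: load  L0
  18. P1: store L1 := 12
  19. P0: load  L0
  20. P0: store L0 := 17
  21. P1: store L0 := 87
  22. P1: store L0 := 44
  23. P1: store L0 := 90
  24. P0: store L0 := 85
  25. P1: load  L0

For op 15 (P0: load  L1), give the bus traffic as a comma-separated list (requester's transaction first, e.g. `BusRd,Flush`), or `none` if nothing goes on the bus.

1. P1: load  L1  bus=[BusRd]  L1: P0=I P1=S  mem[L1]=0
2. P0: store L1 := 44  bus=[BusRdX]  L1: P0=M P1=I  mem[L1]=0
3. P1: load  L0  bus=[BusRd]  L0: P0=I P1=S  mem[L0]=10
4. P0: store L0 := 15  bus=[BusRdX]  L0: P0=M P1=I  mem[L0]=10
5. P0: store L0 := 11  bus=[-]  L0: P0=M P1=I  mem[L0]=10
6. P0: load  L1  bus=[-]  L1: P0=M P1=I  mem[L1]=0
7. P0: load  L0  bus=[-]  L0: P0=M P1=I  mem[L0]=10
8. P0: store L0 := 1  bus=[-]  L0: P0=M P1=I  mem[L0]=10
9. P1: store L0 := 4  bus=[BusRdX,Flush]  L0: P0=I P1=M  mem[L0]=1
10. P0: load  L1  bus=[-]  L1: P0=M P1=I  mem[L1]=0
11. P1: load  L0  bus=[-]  L0: P0=I P1=M  mem[L0]=1
12. P1: store L1 := 48  bus=[BusRdX,Flush]  L1: P0=I P1=M  mem[L1]=44
13. P0: store L0 := 79  bus=[BusRdX,Flush]  L0: P0=M P1=I  mem[L0]=4
14. P0: load  L0  bus=[-]  L0: P0=M P1=I  mem[L0]=4
15. P0: load  L1  bus=[BusRd,Flush]  L1: P0=S P1=S  mem[L1]=48
16. P1: load  L1  bus=[-]  L1: P0=S P1=S  mem[L1]=48
17. P1: load  L0  bus=[BusRd,Flush]  L0: P0=S P1=S  mem[L0]=79
18. P1: store L1 := 12  bus=[BusRdX]  L1: P0=I P1=M  mem[L1]=48
19. P0: load  L0  bus=[-]  L0: P0=S P1=S  mem[L0]=79
20. P0: store L0 := 17  bus=[BusRdX]  L0: P0=M P1=I  mem[L0]=79
21. P1: store L0 := 87  bus=[BusRdX,Flush]  L0: P0=I P1=M  mem[L0]=17
22. P1: store L0 := 44  bus=[-]  L0: P0=I P1=M  mem[L0]=17
23. P1: store L0 := 90  bus=[-]  L0: P0=I P1=M  mem[L0]=17
24. P0: store L0 := 85  bus=[BusRdX,Flush]  L0: P0=M P1=I  mem[L0]=90
25. P1: load  L0  bus=[BusRd,Flush]  L0: P0=S P1=S  mem[L0]=85

bus = BusRd,Flush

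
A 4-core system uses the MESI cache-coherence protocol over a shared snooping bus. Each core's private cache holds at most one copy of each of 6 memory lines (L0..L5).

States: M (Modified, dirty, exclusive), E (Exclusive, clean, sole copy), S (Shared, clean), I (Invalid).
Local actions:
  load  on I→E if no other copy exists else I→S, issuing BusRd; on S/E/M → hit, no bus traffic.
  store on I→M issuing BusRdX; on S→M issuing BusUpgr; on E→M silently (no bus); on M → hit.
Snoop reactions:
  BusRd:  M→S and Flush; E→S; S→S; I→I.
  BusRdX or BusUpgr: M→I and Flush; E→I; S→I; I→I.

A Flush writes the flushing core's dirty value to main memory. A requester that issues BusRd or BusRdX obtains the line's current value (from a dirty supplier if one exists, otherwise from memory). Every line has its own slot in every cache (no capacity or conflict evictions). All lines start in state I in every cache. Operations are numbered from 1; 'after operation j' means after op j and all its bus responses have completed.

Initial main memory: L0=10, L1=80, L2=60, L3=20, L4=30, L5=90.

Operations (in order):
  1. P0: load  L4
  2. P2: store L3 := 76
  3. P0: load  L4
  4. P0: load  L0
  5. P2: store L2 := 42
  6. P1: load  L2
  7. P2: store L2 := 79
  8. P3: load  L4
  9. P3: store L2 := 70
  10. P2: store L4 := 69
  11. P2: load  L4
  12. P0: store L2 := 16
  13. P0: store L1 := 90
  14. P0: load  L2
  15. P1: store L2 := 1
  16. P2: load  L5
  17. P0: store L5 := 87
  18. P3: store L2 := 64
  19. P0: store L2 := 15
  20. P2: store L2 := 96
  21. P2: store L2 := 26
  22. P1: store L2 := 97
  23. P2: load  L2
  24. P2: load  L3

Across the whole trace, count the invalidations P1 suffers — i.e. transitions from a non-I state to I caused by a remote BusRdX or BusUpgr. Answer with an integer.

invalidations = 2

  op1 P0: load  L4 → E/I/I/I on L4; bus BusRd; mem=30
  op2 P2: store L3 := 76 → I/I/M/I on L3; bus BusRdX; mem=20
  op3 P0: load  L4 → E/I/I/I on L4; bus (none); mem=30
  op4 P0: load  L0 → E/I/I/I on L0; bus BusRd; mem=10
  op5 P2: store L2 := 42 → I/I/M/I on L2; bus BusRdX; mem=60
  op6 P1: load  L2 → I/S/S/I on L2; bus BusRd Flush; mem=42
  op7 P2: store L2 := 79 → I/I/M/I on L2; bus BusUpgr; mem=42
  op8 P3: load  L4 → S/I/I/S on L4; bus BusRd; mem=30
  op9 P3: store L2 := 70 → I/I/I/M on L2; bus BusRdX Flush; mem=79
  op10 P2: store L4 := 69 → I/I/M/I on L4; bus BusRdX; mem=30
  op11 P2: load  L4 → I/I/M/I on L4; bus (none); mem=30
  op12 P0: store L2 := 16 → M/I/I/I on L2; bus BusRdX Flush; mem=70
  op13 P0: store L1 := 90 → M/I/I/I on L1; bus BusRdX; mem=80
  op14 P0: load  L2 → M/I/I/I on L2; bus (none); mem=70
  op15 P1: store L2 := 1 → I/M/I/I on L2; bus BusRdX Flush; mem=16
  op16 P2: load  L5 → I/I/E/I on L5; bus BusRd; mem=90
  op17 P0: store L5 := 87 → M/I/I/I on L5; bus BusRdX; mem=90
  op18 P3: store L2 := 64 → I/I/I/M on L2; bus BusRdX Flush; mem=1
  op19 P0: store L2 := 15 → M/I/I/I on L2; bus BusRdX Flush; mem=64
  op20 P2: store L2 := 96 → I/I/M/I on L2; bus BusRdX Flush; mem=15
  op21 P2: store L2 := 26 → I/I/M/I on L2; bus (none); mem=15
  op22 P1: store L2 := 97 → I/M/I/I on L2; bus BusRdX Flush; mem=26
  op23 P2: load  L2 → I/S/S/I on L2; bus BusRd Flush; mem=97
  op24 P2: load  L3 → I/I/M/I on L3; bus (none); mem=20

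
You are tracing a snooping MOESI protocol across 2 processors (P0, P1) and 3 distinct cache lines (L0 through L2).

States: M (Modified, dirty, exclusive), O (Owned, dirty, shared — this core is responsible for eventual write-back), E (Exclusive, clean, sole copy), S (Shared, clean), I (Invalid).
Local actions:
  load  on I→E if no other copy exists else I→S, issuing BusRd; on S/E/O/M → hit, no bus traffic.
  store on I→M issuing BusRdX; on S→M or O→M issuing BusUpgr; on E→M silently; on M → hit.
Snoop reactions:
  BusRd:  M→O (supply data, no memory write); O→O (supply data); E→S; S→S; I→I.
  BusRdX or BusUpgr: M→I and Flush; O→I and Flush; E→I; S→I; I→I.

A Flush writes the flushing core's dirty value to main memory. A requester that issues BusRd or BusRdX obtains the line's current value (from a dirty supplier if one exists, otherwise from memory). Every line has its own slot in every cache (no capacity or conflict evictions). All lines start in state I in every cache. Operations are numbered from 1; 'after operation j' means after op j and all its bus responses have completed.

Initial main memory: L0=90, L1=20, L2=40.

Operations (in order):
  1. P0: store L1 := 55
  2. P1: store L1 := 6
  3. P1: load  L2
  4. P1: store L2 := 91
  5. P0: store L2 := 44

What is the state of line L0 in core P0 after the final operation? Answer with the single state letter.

state = I

[1] P0: store L1 := 55 | P0:M(55), P1:I | bus: BusRdX
[2] P1: store L1 := 6 | P0:I, P1:M(6) | bus: BusRdX,Flush
[3] P1: load  L2 | P0:I, P1:E(40) | bus: BusRd
[4] P1: store L2 := 91 | P0:I, P1:M(91) | bus: none
[5] P0: store L2 := 44 | P0:M(44), P1:I | bus: BusRdX,Flush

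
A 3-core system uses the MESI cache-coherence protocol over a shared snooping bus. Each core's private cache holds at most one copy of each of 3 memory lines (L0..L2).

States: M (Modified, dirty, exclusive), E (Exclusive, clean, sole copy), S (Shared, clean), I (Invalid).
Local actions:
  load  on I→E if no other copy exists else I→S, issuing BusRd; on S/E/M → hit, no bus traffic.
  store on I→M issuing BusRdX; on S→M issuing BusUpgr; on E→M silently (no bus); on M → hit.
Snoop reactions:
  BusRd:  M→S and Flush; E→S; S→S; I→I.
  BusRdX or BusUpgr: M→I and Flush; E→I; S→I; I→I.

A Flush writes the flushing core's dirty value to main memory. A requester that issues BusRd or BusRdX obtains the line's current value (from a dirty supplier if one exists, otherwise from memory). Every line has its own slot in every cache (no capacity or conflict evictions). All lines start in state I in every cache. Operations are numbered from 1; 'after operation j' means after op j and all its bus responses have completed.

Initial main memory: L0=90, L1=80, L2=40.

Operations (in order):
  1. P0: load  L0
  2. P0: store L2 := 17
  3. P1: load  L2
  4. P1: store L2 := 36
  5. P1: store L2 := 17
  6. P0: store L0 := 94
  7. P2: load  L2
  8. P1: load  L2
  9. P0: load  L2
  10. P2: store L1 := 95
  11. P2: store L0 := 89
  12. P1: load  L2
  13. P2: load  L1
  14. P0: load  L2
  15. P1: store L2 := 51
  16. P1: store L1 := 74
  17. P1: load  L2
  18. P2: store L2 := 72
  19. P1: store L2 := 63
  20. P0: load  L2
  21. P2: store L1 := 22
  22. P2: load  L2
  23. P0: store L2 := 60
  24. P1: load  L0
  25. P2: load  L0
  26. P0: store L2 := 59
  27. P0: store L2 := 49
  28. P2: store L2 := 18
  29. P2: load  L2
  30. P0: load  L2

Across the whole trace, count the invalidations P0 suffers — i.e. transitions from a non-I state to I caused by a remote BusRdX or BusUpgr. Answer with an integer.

[1] P0: load  L0 | P0:E(90), P1:I, P2:I | bus: BusRd
[2] P0: store L2 := 17 | P0:M(17), P1:I, P2:I | bus: BusRdX
[3] P1: load  L2 | P0:S(17), P1:S(17), P2:I | bus: BusRd,Flush
[4] P1: store L2 := 36 | P0:I, P1:M(36), P2:I | bus: BusUpgr
[5] P1: store L2 := 17 | P0:I, P1:M(17), P2:I | bus: none
[6] P0: store L0 := 94 | P0:M(94), P1:I, P2:I | bus: none
[7] P2: load  L2 | P0:I, P1:S(17), P2:S(17) | bus: BusRd,Flush
[8] P1: load  L2 | P0:I, P1:S(17), P2:S(17) | bus: none
[9] P0: load  L2 | P0:S(17), P1:S(17), P2:S(17) | bus: BusRd
[10] P2: store L1 := 95 | P0:I, P1:I, P2:M(95) | bus: BusRdX
[11] P2: store L0 := 89 | P0:I, P1:I, P2:M(89) | bus: BusRdX,Flush
[12] P1: load  L2 | P0:S(17), P1:S(17), P2:S(17) | bus: none
[13] P2: load  L1 | P0:I, P1:I, P2:M(95) | bus: none
[14] P0: load  L2 | P0:S(17), P1:S(17), P2:S(17) | bus: none
[15] P1: store L2 := 51 | P0:I, P1:M(51), P2:I | bus: BusUpgr
[16] P1: store L1 := 74 | P0:I, P1:M(74), P2:I | bus: BusRdX,Flush
[17] P1: load  L2 | P0:I, P1:M(51), P2:I | bus: none
[18] P2: store L2 := 72 | P0:I, P1:I, P2:M(72) | bus: BusRdX,Flush
[19] P1: store L2 := 63 | P0:I, P1:M(63), P2:I | bus: BusRdX,Flush
[20] P0: load  L2 | P0:S(63), P1:S(63), P2:I | bus: BusRd,Flush
[21] P2: store L1 := 22 | P0:I, P1:I, P2:M(22) | bus: BusRdX,Flush
[22] P2: load  L2 | P0:S(63), P1:S(63), P2:S(63) | bus: BusRd
[23] P0: store L2 := 60 | P0:M(60), P1:I, P2:I | bus: BusUpgr
[24] P1: load  L0 | P0:I, P1:S(89), P2:S(89) | bus: BusRd,Flush
[25] P2: load  L0 | P0:I, P1:S(89), P2:S(89) | bus: none
[26] P0: store L2 := 59 | P0:M(59), P1:I, P2:I | bus: none
[27] P0: store L2 := 49 | P0:M(49), P1:I, P2:I | bus: none
[28] P2: store L2 := 18 | P0:I, P1:I, P2:M(18) | bus: BusRdX,Flush
[29] P2: load  L2 | P0:I, P1:I, P2:M(18) | bus: none
[30] P0: load  L2 | P0:S(18), P1:I, P2:S(18) | bus: BusRd,Flush

invalidations = 4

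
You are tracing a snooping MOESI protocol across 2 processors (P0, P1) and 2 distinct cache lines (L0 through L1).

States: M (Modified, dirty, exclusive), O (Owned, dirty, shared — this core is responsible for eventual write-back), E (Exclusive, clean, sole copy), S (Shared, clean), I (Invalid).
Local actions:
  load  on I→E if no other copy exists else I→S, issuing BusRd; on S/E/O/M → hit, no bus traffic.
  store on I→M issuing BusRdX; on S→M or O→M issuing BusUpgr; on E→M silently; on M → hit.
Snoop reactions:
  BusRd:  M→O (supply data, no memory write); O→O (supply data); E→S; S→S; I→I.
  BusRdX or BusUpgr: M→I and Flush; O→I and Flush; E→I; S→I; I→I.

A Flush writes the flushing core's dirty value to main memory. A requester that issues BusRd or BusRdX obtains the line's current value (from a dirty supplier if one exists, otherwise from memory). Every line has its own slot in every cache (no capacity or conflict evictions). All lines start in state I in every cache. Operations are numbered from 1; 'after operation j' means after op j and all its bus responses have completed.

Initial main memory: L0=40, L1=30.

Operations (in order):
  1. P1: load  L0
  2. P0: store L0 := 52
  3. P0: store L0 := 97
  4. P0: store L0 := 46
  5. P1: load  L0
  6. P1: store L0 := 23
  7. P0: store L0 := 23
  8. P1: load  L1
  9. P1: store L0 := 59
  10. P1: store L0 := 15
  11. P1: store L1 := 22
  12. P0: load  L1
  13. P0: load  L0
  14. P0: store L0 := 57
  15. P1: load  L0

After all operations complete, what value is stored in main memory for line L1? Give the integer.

  op1 P1: load  L0 → I/E on L0; bus BusRd; mem=40
  op2 P0: store L0 := 52 → M/I on L0; bus BusRdX; mem=40
  op3 P0: store L0 := 97 → M/I on L0; bus (none); mem=40
  op4 P0: store L0 := 46 → M/I on L0; bus (none); mem=40
  op5 P1: load  L0 → O/S on L0; bus BusRd; mem=40
  op6 P1: store L0 := 23 → I/M on L0; bus BusUpgr Flush; mem=46
  op7 P0: store L0 := 23 → M/I on L0; bus BusRdX Flush; mem=23
  op8 P1: load  L1 → I/E on L1; bus BusRd; mem=30
  op9 P1: store L0 := 59 → I/M on L0; bus BusRdX Flush; mem=23
  op10 P1: store L0 := 15 → I/M on L0; bus (none); mem=23
  op11 P1: store L1 := 22 → I/M on L1; bus (none); mem=30
  op12 P0: load  L1 → S/O on L1; bus BusRd; mem=30
  op13 P0: load  L0 → S/O on L0; bus BusRd; mem=23
  op14 P0: store L0 := 57 → M/I on L0; bus BusUpgr Flush; mem=15
  op15 P1: load  L0 → O/S on L0; bus BusRd; mem=15

memory[L1] = 30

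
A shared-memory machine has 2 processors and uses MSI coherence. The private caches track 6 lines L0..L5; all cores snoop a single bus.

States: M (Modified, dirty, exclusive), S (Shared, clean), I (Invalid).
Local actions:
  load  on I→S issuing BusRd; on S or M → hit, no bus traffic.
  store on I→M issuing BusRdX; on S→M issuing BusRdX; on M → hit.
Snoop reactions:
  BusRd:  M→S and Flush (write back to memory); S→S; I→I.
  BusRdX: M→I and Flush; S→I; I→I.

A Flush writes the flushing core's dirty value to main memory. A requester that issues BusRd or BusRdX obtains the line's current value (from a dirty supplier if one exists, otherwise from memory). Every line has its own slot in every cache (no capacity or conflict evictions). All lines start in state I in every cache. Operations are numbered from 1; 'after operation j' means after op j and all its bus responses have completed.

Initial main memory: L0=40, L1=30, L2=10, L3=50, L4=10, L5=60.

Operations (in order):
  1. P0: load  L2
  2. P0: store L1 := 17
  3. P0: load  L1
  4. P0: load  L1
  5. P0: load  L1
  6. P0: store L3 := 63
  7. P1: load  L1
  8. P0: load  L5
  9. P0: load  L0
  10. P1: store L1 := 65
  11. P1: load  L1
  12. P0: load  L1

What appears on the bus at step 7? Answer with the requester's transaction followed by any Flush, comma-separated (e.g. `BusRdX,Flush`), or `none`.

step 1: P0: load  L2  ⟶  SI  (L2)  txn=BusRd  M[L2]=10
step 2: P0: store L1 := 17  ⟶  MI  (L1)  txn=BusRdX  M[L1]=30
step 3: P0: load  L1  ⟶  MI  (L1)  txn=∅  M[L1]=30
step 4: P0: load  L1  ⟶  MI  (L1)  txn=∅  M[L1]=30
step 5: P0: load  L1  ⟶  MI  (L1)  txn=∅  M[L1]=30
step 6: P0: store L3 := 63  ⟶  MI  (L3)  txn=BusRdX  M[L3]=50
step 7: P1: load  L1  ⟶  SS  (L1)  txn=BusRd+Flush  M[L1]=17
step 8: P0: load  L5  ⟶  SI  (L5)  txn=BusRd  M[L5]=60
step 9: P0: load  L0  ⟶  SI  (L0)  txn=BusRd  M[L0]=40
step 10: P1: store L1 := 65  ⟶  IM  (L1)  txn=BusRdX  M[L1]=17
step 11: P1: load  L1  ⟶  IM  (L1)  txn=∅  M[L1]=17
step 12: P0: load  L1  ⟶  SS  (L1)  txn=BusRd+Flush  M[L1]=65

bus = BusRd,Flush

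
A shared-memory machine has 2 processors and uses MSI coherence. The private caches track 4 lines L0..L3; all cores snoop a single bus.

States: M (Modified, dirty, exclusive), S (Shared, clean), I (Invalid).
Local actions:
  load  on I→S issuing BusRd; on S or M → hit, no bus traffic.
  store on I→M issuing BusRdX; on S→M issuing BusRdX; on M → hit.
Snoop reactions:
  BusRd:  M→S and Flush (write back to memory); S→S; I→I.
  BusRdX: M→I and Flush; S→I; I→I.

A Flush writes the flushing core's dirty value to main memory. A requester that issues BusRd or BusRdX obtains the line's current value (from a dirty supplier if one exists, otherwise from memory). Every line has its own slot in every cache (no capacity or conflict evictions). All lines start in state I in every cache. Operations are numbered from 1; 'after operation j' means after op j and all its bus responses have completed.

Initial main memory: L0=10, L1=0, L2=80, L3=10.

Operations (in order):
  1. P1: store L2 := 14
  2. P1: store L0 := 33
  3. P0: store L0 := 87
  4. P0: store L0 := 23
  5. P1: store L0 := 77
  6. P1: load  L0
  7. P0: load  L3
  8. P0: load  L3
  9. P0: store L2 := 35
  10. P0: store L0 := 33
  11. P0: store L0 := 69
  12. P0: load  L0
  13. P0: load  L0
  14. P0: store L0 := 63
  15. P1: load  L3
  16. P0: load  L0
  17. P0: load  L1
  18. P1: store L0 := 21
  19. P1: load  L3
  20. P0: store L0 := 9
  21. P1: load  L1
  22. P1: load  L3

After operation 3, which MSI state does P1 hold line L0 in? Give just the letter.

  op1 P1: store L2 := 14 → I/M on L2; bus BusRdX; mem=80
  op2 P1: store L0 := 33 → I/M on L0; bus BusRdX; mem=10
  op3 P0: store L0 := 87 → M/I on L0; bus BusRdX Flush; mem=33
  op4 P0: store L0 := 23 → M/I on L0; bus (none); mem=33
  op5 P1: store L0 := 77 → I/M on L0; bus BusRdX Flush; mem=23
  op6 P1: load  L0 → I/M on L0; bus (none); mem=23
  op7 P0: load  L3 → S/I on L3; bus BusRd; mem=10
  op8 P0: load  L3 → S/I on L3; bus (none); mem=10
  op9 P0: store L2 := 35 → M/I on L2; bus BusRdX Flush; mem=14
  op10 P0: store L0 := 33 → M/I on L0; bus BusRdX Flush; mem=77
  op11 P0: store L0 := 69 → M/I on L0; bus (none); mem=77
  op12 P0: load  L0 → M/I on L0; bus (none); mem=77
  op13 P0: load  L0 → M/I on L0; bus (none); mem=77
  op14 P0: store L0 := 63 → M/I on L0; bus (none); mem=77
  op15 P1: load  L3 → S/S on L3; bus BusRd; mem=10
  op16 P0: load  L0 → M/I on L0; bus (none); mem=77
  op17 P0: load  L1 → S/I on L1; bus BusRd; mem=0
  op18 P1: store L0 := 21 → I/M on L0; bus BusRdX Flush; mem=63
  op19 P1: load  L3 → S/S on L3; bus (none); mem=10
  op20 P0: store L0 := 9 → M/I on L0; bus BusRdX Flush; mem=21
  op21 P1: load  L1 → S/S on L1; bus BusRd; mem=0
  op22 P1: load  L3 → S/S on L3; bus (none); mem=10

state = I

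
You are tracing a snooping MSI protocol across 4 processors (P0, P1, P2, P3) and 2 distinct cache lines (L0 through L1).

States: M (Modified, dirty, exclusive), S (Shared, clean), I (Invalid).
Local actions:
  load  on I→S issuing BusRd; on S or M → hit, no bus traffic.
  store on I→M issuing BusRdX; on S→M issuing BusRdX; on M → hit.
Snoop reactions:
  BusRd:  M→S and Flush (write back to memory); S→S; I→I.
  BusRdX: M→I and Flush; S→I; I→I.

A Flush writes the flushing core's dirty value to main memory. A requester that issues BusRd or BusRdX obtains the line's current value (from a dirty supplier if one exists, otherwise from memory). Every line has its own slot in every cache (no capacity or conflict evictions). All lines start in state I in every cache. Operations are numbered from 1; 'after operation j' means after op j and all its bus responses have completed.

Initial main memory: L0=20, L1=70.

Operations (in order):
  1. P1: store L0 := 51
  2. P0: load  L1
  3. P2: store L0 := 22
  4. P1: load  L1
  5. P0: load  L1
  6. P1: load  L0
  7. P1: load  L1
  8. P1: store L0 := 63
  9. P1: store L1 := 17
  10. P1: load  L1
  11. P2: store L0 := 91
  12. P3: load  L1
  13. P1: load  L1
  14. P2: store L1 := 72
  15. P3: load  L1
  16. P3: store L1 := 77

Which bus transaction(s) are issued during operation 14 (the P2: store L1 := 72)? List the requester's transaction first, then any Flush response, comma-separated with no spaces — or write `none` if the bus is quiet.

bus = BusRdX

  op1 P1: store L0 := 51 → I/M/I/I on L0; bus BusRdX; mem=20
  op2 P0: load  L1 → S/I/I/I on L1; bus BusRd; mem=70
  op3 P2: store L0 := 22 → I/I/M/I on L0; bus BusRdX Flush; mem=51
  op4 P1: load  L1 → S/S/I/I on L1; bus BusRd; mem=70
  op5 P0: load  L1 → S/S/I/I on L1; bus (none); mem=70
  op6 P1: load  L0 → I/S/S/I on L0; bus BusRd Flush; mem=22
  op7 P1: load  L1 → S/S/I/I on L1; bus (none); mem=70
  op8 P1: store L0 := 63 → I/M/I/I on L0; bus BusRdX; mem=22
  op9 P1: store L1 := 17 → I/M/I/I on L1; bus BusRdX; mem=70
  op10 P1: load  L1 → I/M/I/I on L1; bus (none); mem=70
  op11 P2: store L0 := 91 → I/I/M/I on L0; bus BusRdX Flush; mem=63
  op12 P3: load  L1 → I/S/I/S on L1; bus BusRd Flush; mem=17
  op13 P1: load  L1 → I/S/I/S on L1; bus (none); mem=17
  op14 P2: store L1 := 72 → I/I/M/I on L1; bus BusRdX; mem=17
  op15 P3: load  L1 → I/I/S/S on L1; bus BusRd Flush; mem=72
  op16 P3: store L1 := 77 → I/I/I/M on L1; bus BusRdX; mem=72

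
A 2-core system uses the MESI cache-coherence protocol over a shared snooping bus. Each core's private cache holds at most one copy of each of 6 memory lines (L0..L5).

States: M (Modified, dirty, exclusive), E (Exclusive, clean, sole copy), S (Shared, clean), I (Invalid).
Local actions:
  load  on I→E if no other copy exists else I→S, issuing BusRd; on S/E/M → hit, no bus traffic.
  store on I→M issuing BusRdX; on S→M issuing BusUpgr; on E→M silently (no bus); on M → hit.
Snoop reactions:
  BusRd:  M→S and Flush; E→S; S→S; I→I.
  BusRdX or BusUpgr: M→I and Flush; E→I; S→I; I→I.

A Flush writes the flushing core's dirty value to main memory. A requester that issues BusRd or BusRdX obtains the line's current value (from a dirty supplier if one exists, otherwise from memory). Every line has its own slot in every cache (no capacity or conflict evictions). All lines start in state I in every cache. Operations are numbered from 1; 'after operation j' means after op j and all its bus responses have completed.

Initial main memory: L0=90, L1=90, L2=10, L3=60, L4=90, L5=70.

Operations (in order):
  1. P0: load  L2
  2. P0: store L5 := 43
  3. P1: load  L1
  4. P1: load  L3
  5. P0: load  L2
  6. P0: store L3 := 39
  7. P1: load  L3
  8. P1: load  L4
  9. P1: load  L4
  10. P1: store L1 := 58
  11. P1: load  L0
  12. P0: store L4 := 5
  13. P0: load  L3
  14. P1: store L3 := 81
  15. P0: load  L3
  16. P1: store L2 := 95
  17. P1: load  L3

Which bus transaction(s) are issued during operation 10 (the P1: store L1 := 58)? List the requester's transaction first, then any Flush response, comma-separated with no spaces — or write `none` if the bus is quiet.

[1] P0: load  L2 | P0:E(10), P1:I | bus: BusRd
[2] P0: store L5 := 43 | P0:M(43), P1:I | bus: BusRdX
[3] P1: load  L1 | P0:I, P1:E(90) | bus: BusRd
[4] P1: load  L3 | P0:I, P1:E(60) | bus: BusRd
[5] P0: load  L2 | P0:E(10), P1:I | bus: none
[6] P0: store L3 := 39 | P0:M(39), P1:I | bus: BusRdX
[7] P1: load  L3 | P0:S(39), P1:S(39) | bus: BusRd,Flush
[8] P1: load  L4 | P0:I, P1:E(90) | bus: BusRd
[9] P1: load  L4 | P0:I, P1:E(90) | bus: none
[10] P1: store L1 := 58 | P0:I, P1:M(58) | bus: none
[11] P1: load  L0 | P0:I, P1:E(90) | bus: BusRd
[12] P0: store L4 := 5 | P0:M(5), P1:I | bus: BusRdX
[13] P0: load  L3 | P0:S(39), P1:S(39) | bus: none
[14] P1: store L3 := 81 | P0:I, P1:M(81) | bus: BusUpgr
[15] P0: load  L3 | P0:S(81), P1:S(81) | bus: BusRd,Flush
[16] P1: store L2 := 95 | P0:I, P1:M(95) | bus: BusRdX
[17] P1: load  L3 | P0:S(81), P1:S(81) | bus: none

bus = none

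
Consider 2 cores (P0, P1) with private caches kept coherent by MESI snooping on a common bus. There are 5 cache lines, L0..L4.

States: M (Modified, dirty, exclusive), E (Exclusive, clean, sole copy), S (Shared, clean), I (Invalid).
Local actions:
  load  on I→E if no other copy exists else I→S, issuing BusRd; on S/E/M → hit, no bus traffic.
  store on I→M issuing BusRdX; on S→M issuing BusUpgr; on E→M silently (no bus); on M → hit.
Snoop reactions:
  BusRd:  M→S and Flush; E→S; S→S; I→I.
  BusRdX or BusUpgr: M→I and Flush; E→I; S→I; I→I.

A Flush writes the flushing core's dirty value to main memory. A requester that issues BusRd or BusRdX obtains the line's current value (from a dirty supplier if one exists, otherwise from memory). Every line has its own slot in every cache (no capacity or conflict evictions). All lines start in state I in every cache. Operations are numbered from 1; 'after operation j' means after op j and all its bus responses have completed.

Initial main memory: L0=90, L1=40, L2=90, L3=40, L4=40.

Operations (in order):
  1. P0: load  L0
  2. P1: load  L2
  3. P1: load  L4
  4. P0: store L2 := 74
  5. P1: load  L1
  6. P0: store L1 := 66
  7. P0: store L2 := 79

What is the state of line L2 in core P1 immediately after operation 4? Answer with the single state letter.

state = I

[1] P0: load  L0 | P0:E(90), P1:I | bus: BusRd
[2] P1: load  L2 | P0:I, P1:E(90) | bus: BusRd
[3] P1: load  L4 | P0:I, P1:E(40) | bus: BusRd
[4] P0: store L2 := 74 | P0:M(74), P1:I | bus: BusRdX
[5] P1: load  L1 | P0:I, P1:E(40) | bus: BusRd
[6] P0: store L1 := 66 | P0:M(66), P1:I | bus: BusRdX
[7] P0: store L2 := 79 | P0:M(79), P1:I | bus: none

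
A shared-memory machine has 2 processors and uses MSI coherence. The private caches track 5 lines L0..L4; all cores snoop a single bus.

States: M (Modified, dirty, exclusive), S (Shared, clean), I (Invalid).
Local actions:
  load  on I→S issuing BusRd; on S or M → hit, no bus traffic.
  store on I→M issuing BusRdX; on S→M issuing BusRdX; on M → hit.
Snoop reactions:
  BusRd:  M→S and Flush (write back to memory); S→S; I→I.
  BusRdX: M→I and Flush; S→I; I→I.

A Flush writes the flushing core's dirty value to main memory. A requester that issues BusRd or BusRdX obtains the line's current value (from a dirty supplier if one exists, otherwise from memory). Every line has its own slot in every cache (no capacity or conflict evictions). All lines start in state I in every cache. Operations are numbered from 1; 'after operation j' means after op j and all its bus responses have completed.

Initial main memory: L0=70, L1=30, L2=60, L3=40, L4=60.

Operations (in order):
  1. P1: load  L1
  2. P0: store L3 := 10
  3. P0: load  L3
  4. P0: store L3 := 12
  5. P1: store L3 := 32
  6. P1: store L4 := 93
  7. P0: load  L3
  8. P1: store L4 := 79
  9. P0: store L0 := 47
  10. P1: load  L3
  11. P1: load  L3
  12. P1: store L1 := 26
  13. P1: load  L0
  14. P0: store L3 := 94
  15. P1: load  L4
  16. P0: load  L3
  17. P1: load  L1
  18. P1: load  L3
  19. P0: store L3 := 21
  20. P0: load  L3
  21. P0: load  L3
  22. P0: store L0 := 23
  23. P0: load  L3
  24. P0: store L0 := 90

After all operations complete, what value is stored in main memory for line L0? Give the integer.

memory[L0] = 47

  op1 P1: load  L1 → I/S on L1; bus BusRd; mem=30
  op2 P0: store L3 := 10 → M/I on L3; bus BusRdX; mem=40
  op3 P0: load  L3 → M/I on L3; bus (none); mem=40
  op4 P0: store L3 := 12 → M/I on L3; bus (none); mem=40
  op5 P1: store L3 := 32 → I/M on L3; bus BusRdX Flush; mem=12
  op6 P1: store L4 := 93 → I/M on L4; bus BusRdX; mem=60
  op7 P0: load  L3 → S/S on L3; bus BusRd Flush; mem=32
  op8 P1: store L4 := 79 → I/M on L4; bus (none); mem=60
  op9 P0: store L0 := 47 → M/I on L0; bus BusRdX; mem=70
  op10 P1: load  L3 → S/S on L3; bus (none); mem=32
  op11 P1: load  L3 → S/S on L3; bus (none); mem=32
  op12 P1: store L1 := 26 → I/M on L1; bus BusRdX; mem=30
  op13 P1: load  L0 → S/S on L0; bus BusRd Flush; mem=47
  op14 P0: store L3 := 94 → M/I on L3; bus BusRdX; mem=32
  op15 P1: load  L4 → I/M on L4; bus (none); mem=60
  op16 P0: load  L3 → M/I on L3; bus (none); mem=32
  op17 P1: load  L1 → I/M on L1; bus (none); mem=30
  op18 P1: load  L3 → S/S on L3; bus BusRd Flush; mem=94
  op19 P0: store L3 := 21 → M/I on L3; bus BusRdX; mem=94
  op20 P0: load  L3 → M/I on L3; bus (none); mem=94
  op21 P0: load  L3 → M/I on L3; bus (none); mem=94
  op22 P0: store L0 := 23 → M/I on L0; bus BusRdX; mem=47
  op23 P0: load  L3 → M/I on L3; bus (none); mem=94
  op24 P0: store L0 := 90 → M/I on L0; bus (none); mem=47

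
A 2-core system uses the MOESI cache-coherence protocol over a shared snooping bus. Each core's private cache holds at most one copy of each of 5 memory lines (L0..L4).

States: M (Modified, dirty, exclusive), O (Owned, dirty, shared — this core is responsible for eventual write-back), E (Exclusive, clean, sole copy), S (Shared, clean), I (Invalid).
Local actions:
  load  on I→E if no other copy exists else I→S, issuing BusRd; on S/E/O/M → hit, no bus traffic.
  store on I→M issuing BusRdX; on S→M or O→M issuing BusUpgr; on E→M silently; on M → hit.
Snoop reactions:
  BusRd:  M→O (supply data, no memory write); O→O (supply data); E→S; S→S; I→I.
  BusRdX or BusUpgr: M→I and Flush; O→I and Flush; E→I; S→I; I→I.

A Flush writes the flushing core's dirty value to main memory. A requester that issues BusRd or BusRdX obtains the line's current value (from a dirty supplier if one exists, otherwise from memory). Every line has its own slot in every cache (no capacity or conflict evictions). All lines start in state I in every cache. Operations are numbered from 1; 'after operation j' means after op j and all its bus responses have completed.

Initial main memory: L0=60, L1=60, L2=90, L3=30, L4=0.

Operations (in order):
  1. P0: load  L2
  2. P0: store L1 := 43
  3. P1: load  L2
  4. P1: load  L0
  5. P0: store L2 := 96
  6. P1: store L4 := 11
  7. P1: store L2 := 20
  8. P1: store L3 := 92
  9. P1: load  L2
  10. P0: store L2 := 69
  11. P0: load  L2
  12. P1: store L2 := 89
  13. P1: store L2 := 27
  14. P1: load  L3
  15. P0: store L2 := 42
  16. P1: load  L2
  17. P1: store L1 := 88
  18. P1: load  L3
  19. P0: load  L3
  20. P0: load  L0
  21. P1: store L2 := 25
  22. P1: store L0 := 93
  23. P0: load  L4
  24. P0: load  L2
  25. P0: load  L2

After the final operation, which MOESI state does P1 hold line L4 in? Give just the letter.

state = O

1. P0: load  L2  bus=[BusRd]  L2: P0=E P1=I  mem[L2]=90
2. P0: store L1 := 43  bus=[BusRdX]  L1: P0=M P1=I  mem[L1]=60
3. P1: load  L2  bus=[BusRd]  L2: P0=S P1=S  mem[L2]=90
4. P1: load  L0  bus=[BusRd]  L0: P0=I P1=E  mem[L0]=60
5. P0: store L2 := 96  bus=[BusUpgr]  L2: P0=M P1=I  mem[L2]=90
6. P1: store L4 := 11  bus=[BusRdX]  L4: P0=I P1=M  mem[L4]=0
7. P1: store L2 := 20  bus=[BusRdX,Flush]  L2: P0=I P1=M  mem[L2]=96
8. P1: store L3 := 92  bus=[BusRdX]  L3: P0=I P1=M  mem[L3]=30
9. P1: load  L2  bus=[-]  L2: P0=I P1=M  mem[L2]=96
10. P0: store L2 := 69  bus=[BusRdX,Flush]  L2: P0=M P1=I  mem[L2]=20
11. P0: load  L2  bus=[-]  L2: P0=M P1=I  mem[L2]=20
12. P1: store L2 := 89  bus=[BusRdX,Flush]  L2: P0=I P1=M  mem[L2]=69
13. P1: store L2 := 27  bus=[-]  L2: P0=I P1=M  mem[L2]=69
14. P1: load  L3  bus=[-]  L3: P0=I P1=M  mem[L3]=30
15. P0: store L2 := 42  bus=[BusRdX,Flush]  L2: P0=M P1=I  mem[L2]=27
16. P1: load  L2  bus=[BusRd]  L2: P0=O P1=S  mem[L2]=27
17. P1: store L1 := 88  bus=[BusRdX,Flush]  L1: P0=I P1=M  mem[L1]=43
18. P1: load  L3  bus=[-]  L3: P0=I P1=M  mem[L3]=30
19. P0: load  L3  bus=[BusRd]  L3: P0=S P1=O  mem[L3]=30
20. P0: load  L0  bus=[BusRd]  L0: P0=S P1=S  mem[L0]=60
21. P1: store L2 := 25  bus=[BusUpgr,Flush]  L2: P0=I P1=M  mem[L2]=42
22. P1: store L0 := 93  bus=[BusUpgr]  L0: P0=I P1=M  mem[L0]=60
23. P0: load  L4  bus=[BusRd]  L4: P0=S P1=O  mem[L4]=0
24. P0: load  L2  bus=[BusRd]  L2: P0=S P1=O  mem[L2]=42
25. P0: load  L2  bus=[-]  L2: P0=S P1=O  mem[L2]=42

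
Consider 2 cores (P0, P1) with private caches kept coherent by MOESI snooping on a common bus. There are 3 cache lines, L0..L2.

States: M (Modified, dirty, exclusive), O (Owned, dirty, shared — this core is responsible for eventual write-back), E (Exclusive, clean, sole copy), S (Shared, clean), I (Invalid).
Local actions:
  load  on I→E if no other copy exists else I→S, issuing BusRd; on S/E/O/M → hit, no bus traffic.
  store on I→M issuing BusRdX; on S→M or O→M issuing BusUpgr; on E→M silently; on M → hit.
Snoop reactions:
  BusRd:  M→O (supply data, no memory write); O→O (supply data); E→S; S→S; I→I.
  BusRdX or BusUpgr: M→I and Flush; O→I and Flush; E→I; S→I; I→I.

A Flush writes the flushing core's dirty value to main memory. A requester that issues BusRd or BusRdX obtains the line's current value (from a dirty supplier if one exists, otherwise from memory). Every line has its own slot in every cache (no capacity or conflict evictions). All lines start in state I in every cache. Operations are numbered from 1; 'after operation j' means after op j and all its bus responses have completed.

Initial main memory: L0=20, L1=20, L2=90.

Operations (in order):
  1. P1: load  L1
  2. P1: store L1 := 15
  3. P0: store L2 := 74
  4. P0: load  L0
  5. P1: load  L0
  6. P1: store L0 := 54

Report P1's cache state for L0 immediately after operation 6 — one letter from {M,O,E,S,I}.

1. P1: load  L1  bus=[BusRd]  L1: P0=I P1=E  mem[L1]=20
2. P1: store L1 := 15  bus=[-]  L1: P0=I P1=M  mem[L1]=20
3. P0: store L2 := 74  bus=[BusRdX]  L2: P0=M P1=I  mem[L2]=90
4. P0: load  L0  bus=[BusRd]  L0: P0=E P1=I  mem[L0]=20
5. P1: load  L0  bus=[BusRd]  L0: P0=S P1=S  mem[L0]=20
6. P1: store L0 := 54  bus=[BusUpgr]  L0: P0=I P1=M  mem[L0]=20

state = M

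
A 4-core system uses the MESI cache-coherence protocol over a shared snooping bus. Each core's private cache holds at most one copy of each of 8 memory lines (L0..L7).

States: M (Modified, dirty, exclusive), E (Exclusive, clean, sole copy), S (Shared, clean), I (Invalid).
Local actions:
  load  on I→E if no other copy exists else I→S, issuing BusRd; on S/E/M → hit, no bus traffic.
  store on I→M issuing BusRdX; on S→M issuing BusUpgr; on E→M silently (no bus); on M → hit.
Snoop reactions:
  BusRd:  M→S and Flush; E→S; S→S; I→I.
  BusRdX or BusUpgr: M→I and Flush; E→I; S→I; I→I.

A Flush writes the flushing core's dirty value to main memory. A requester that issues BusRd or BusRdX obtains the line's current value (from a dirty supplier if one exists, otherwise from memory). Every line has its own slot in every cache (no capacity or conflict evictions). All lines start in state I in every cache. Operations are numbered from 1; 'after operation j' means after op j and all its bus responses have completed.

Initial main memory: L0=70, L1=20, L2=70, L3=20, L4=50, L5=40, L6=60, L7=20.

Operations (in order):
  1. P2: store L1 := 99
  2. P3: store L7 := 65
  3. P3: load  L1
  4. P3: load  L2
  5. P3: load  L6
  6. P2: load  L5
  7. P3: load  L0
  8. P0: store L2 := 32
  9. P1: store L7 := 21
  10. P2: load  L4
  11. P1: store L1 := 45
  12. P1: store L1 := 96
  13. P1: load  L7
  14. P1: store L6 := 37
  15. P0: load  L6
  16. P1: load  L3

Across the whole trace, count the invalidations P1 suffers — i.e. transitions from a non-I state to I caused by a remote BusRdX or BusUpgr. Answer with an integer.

invalidations = 0

  op1 P2: store L1 := 99 → I/I/M/I on L1; bus BusRdX; mem=20
  op2 P3: store L7 := 65 → I/I/I/M on L7; bus BusRdX; mem=20
  op3 P3: load  L1 → I/I/S/S on L1; bus BusRd Flush; mem=99
  op4 P3: load  L2 → I/I/I/E on L2; bus BusRd; mem=70
  op5 P3: load  L6 → I/I/I/E on L6; bus BusRd; mem=60
  op6 P2: load  L5 → I/I/E/I on L5; bus BusRd; mem=40
  op7 P3: load  L0 → I/I/I/E on L0; bus BusRd; mem=70
  op8 P0: store L2 := 32 → M/I/I/I on L2; bus BusRdX; mem=70
  op9 P1: store L7 := 21 → I/M/I/I on L7; bus BusRdX Flush; mem=65
  op10 P2: load  L4 → I/I/E/I on L4; bus BusRd; mem=50
  op11 P1: store L1 := 45 → I/M/I/I on L1; bus BusRdX; mem=99
  op12 P1: store L1 := 96 → I/M/I/I on L1; bus (none); mem=99
  op13 P1: load  L7 → I/M/I/I on L7; bus (none); mem=65
  op14 P1: store L6 := 37 → I/M/I/I on L6; bus BusRdX; mem=60
  op15 P0: load  L6 → S/S/I/I on L6; bus BusRd Flush; mem=37
  op16 P1: load  L3 → I/E/I/I on L3; bus BusRd; mem=20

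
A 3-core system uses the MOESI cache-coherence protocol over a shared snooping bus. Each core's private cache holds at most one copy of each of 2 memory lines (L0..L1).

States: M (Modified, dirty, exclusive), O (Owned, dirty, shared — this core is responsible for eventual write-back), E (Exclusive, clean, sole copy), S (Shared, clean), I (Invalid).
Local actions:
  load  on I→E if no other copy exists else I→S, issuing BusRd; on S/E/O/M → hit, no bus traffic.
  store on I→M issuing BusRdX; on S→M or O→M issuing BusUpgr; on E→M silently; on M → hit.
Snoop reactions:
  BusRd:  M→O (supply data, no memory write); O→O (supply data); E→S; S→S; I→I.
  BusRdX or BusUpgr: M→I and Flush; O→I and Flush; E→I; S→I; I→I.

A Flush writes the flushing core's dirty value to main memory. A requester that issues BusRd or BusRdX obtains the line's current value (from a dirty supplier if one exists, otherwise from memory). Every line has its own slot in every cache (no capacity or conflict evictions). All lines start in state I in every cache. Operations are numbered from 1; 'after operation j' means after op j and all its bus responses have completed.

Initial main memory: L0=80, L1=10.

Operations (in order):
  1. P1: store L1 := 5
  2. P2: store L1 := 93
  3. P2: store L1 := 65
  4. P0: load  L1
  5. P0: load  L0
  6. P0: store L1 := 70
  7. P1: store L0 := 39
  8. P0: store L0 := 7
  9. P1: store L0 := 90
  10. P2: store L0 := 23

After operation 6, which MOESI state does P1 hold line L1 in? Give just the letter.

  op1 P1: store L1 := 5 → I/M/I on L1; bus BusRdX; mem=10
  op2 P2: store L1 := 93 → I/I/M on L1; bus BusRdX Flush; mem=5
  op3 P2: store L1 := 65 → I/I/M on L1; bus (none); mem=5
  op4 P0: load  L1 → S/I/O on L1; bus BusRd; mem=5
  op5 P0: load  L0 → E/I/I on L0; bus BusRd; mem=80
  op6 P0: store L1 := 70 → M/I/I on L1; bus BusUpgr Flush; mem=65
  op7 P1: store L0 := 39 → I/M/I on L0; bus BusRdX; mem=80
  op8 P0: store L0 := 7 → M/I/I on L0; bus BusRdX Flush; mem=39
  op9 P1: store L0 := 90 → I/M/I on L0; bus BusRdX Flush; mem=7
  op10 P2: store L0 := 23 → I/I/M on L0; bus BusRdX Flush; mem=90

state = I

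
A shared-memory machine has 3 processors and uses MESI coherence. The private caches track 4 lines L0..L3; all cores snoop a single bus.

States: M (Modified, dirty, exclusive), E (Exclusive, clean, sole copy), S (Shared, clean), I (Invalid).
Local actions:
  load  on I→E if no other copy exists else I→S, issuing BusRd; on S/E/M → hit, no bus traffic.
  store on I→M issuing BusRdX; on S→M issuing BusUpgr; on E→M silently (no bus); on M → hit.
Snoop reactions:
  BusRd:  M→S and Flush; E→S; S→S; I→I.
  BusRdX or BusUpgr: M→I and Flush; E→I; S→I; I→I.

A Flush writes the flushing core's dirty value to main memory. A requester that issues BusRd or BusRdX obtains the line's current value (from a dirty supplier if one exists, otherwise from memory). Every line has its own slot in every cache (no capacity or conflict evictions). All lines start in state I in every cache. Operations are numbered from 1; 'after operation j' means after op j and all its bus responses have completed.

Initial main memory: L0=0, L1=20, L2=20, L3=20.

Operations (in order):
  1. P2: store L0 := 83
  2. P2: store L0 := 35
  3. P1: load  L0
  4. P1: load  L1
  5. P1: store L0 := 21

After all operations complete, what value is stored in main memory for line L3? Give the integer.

memory[L3] = 20

  op1 P2: store L0 := 83 → I/I/M on L0; bus BusRdX; mem=0
  op2 P2: store L0 := 35 → I/I/M on L0; bus (none); mem=0
  op3 P1: load  L0 → I/S/S on L0; bus BusRd Flush; mem=35
  op4 P1: load  L1 → I/E/I on L1; bus BusRd; mem=20
  op5 P1: store L0 := 21 → I/M/I on L0; bus BusUpgr; mem=35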